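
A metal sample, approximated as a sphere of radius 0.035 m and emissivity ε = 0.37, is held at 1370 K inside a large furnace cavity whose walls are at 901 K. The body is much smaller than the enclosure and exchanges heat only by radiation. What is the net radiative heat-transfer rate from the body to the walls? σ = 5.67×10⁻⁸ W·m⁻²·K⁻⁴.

P_net ≈ 925 W

For a small grey body in a large enclosure: P_net = εσA(T_body⁴ − T_wall⁴).
A = 4πr² = 0.01539 m²; T_body⁴ − T_wall⁴ = 3.523×10¹² − 6.590×10¹¹ = 2.864×10¹² K⁴.
|P_net| = 0.37·5.67×10⁻⁸·0.01539·2.864×10¹².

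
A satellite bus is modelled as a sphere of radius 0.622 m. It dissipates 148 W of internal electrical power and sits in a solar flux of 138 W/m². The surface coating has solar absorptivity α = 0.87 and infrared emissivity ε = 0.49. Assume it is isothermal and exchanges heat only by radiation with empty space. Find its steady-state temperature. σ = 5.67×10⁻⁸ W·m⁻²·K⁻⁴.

T ≈ 216 K

At steady state, absorbed solar power + internal power = radiated power.
Absorbed: α·S·A_cross = 0.87·138·1.215 = 145.9 W (cross-section πr²).
Total input = 145.9 + 148 = 293.9 W.
Radiated: εσ·A_surf·T⁴ with A_surf = 4πr² = 4.862 m².
T⁴ = 293.9/(0.49·5.67×10⁻⁸·4.862) = 2.176×10⁹ K⁴.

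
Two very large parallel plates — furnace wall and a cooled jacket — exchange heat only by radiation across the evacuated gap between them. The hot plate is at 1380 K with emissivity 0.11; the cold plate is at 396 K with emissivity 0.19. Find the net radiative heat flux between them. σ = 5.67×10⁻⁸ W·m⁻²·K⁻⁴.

For two infinite grey parallel plates, q = σ(T₁⁴ − T₂⁴)/(1/ε₁ + 1/ε₂ − 1).
T₁⁴ − T₂⁴ = 3.627×10¹² − 2.459×10¹⁰ = 3.602×10¹² K⁴.
1/ε₁ + 1/ε₂ − 1 = 9.091 + 5.263 − 1 = 13.35.
q = 5.67×10⁻⁸ × 3.602×10¹² / 13.35.

q ≈ 15300 W/m²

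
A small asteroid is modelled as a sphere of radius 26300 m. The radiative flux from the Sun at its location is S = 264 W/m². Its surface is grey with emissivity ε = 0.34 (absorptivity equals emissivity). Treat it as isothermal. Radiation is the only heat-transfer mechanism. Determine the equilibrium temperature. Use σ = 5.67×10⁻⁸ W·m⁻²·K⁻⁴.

At equilibrium, absorbed power = emitted power.
Absorbing cross-section = πr² = 2.173×10⁹ m²; emitting surface = 4πr² = 8.692×10⁹ m² (ratio 4).
εS·A_cross = εσ·A_surf·T⁴  ⇒  T⁴ = S/(4σ)   (ε cancels).
T⁴ = 264/(4·5.67×10⁻⁸) = 1.164×10⁹ K⁴.
T = (1.164×10⁹)^(1/4).

T ≈ 185 K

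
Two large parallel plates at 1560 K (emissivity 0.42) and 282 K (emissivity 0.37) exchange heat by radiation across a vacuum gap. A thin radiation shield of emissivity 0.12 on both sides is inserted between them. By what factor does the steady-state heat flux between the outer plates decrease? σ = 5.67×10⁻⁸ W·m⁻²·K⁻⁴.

factor ≈ 4.84

Without shield: q₀ = σΔ(T⁴)/(1/ε₁+1/ε₂−1) with denominator 4.084.
With shield the two gaps are in series; the resistances add: (1/ε₁+1/ε_s−1)+(1/ε_s+1/ε₂−1) = 9.714+10.04 = 19.75.
Heat-flux ratio q₀/q = 19.75/4.084.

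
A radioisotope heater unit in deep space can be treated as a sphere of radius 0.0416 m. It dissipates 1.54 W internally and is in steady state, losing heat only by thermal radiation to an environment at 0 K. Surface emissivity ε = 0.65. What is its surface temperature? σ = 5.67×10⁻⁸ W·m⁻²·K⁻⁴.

T ≈ 209 K

Steady state: internal power = radiated power, P = εσA T⁴.
Radiating area A = 4πr² = 0.02175 m².
T⁴ = P/(εσA) = 1.54/(0.65·5.67×10⁻⁸·0.02175) = 1.921×10⁹ K⁴.
T = (1.921×10⁹)^(1/4).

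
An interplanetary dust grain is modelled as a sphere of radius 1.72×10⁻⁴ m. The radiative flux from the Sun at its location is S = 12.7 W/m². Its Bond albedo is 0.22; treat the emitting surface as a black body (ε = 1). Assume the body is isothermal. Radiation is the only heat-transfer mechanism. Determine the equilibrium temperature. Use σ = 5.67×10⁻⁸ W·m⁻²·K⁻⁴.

At equilibrium, absorbed power = emitted power.
Absorbing cross-section = πr² = 9.294×10⁻⁸ m²; emitting surface = 4πr² = 3.718×10⁻⁷ m² (ratio 4).
(1−a)S·A_cross = εσ·A_surf·T⁴  ⇒  T⁴ = (1−a)S/(4σ).
T⁴ = 0.780·12.7/(4·5.67×10⁻⁸) = 4.368×10⁷ K⁴.
T = (4.368×10⁷)^(1/4).

T ≈ 81.3 K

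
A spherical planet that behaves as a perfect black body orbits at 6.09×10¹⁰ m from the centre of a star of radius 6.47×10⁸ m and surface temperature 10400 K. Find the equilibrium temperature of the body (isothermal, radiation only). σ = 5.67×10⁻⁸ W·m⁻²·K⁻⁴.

The star's surface emits σT_*⁴; at distance d the flux is S = σT_*⁴(R_*/d)².
S = 5.67×10⁻⁸·(10400)⁴·(6.47×10⁸/6.09×10¹⁰)² = 74870 W/m².
For an isothermal sphere T⁴ = (1−a)S/(4σ) = 3.301×10¹¹ K⁴.

T ≈ 758 K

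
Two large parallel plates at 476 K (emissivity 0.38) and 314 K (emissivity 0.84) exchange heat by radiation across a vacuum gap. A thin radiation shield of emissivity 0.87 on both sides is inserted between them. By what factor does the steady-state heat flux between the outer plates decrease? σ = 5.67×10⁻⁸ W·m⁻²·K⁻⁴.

Without shield: q₀ = σΔ(T⁴)/(1/ε₁+1/ε₂−1) with denominator 2.822.
With shield the two gaps are in series; the resistances add: (1/ε₁+1/ε_s−1)+(1/ε_s+1/ε₂−1) = 2.781+1.340 = 4.121.
Heat-flux ratio q₀/q = 4.121/2.822.

factor ≈ 1.46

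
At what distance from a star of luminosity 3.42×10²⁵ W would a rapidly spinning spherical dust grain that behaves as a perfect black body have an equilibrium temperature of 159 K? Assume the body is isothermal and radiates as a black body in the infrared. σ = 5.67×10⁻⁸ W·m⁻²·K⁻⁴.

For an isothermal black-emitting sphere, (1−a)S·πr² = σ·4πr²·T⁴ ⇒ S = 4σT⁴/(1−a).
S = 4·5.67×10⁻⁸·(159)⁴/1.00 = 145.0 W/m².
Flux falls as S = L/(4πd²), so d = √(L/(4πS)) = √(3.42×10²⁵/(4π·145.0)).

d ≈ 1.37×10¹¹ m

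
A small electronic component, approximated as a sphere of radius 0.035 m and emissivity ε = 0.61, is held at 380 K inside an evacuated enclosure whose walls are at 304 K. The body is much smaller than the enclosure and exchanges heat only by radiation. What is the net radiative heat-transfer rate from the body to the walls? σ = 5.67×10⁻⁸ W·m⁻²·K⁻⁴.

P_net ≈ 6.55 W

For a small grey body in a large enclosure: P_net = εσA(T_body⁴ − T_wall⁴).
A = 4πr² = 0.01539 m²; T_body⁴ − T_wall⁴ = 2.085×10¹⁰ − 8.541×10⁹ = 1.231×10¹⁰ K⁴.
|P_net| = 0.61·5.67×10⁻⁸·0.01539·1.231×10¹⁰.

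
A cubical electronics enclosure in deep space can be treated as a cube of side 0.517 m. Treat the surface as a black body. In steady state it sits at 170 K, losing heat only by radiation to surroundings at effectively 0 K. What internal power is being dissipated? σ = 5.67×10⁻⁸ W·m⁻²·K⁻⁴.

P ≈ 75.9 W

Steady state: P = εσA T⁴.
A = 6L² = 1.604 m²; T⁴ = (170)⁴ = 8.352×10⁸ K⁴.
P = 1.0 × 5.67×10⁻⁸ × 1.604 × 8.352×10⁸.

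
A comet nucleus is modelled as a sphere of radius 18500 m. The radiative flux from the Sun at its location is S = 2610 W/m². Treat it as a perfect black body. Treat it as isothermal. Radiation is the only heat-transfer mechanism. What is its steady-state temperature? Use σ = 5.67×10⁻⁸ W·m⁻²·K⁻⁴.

At equilibrium, absorbed power = emitted power.
Absorbing cross-section = πr² = 1.075×10⁹ m²; emitting surface = 4πr² = 4.301×10⁹ m² (ratio 4).
S·A_cross = εσ·A_surf·T⁴  ⇒  T⁴ = S/(4σ).
T⁴ = 1.00·2610/(4·5.67×10⁻⁸) = 1.151×10¹⁰ K⁴.
T = (1.151×10¹⁰)^(1/4).

T ≈ 328 K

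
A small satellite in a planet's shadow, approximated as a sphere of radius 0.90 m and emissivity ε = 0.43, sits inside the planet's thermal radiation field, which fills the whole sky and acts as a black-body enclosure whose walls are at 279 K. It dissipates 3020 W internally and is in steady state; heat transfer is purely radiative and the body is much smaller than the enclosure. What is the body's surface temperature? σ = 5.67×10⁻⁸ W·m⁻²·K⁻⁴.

For a small grey body in a large enclosure, net radiated power = εσA(T⁴ − T_w⁴).
Steady state: P = εσA(T⁴ − T_w⁴) with A = 4πr² = 10.18 m².
T⁴ = P/(εσA) + T_w⁴ = 3020/(0.43·5.67×10⁻⁸·10.18) + (279)⁴
    = 1.217×10¹⁰ + 6.059×10⁹ = 1.823×10¹⁰ K⁴.

T ≈ 367 K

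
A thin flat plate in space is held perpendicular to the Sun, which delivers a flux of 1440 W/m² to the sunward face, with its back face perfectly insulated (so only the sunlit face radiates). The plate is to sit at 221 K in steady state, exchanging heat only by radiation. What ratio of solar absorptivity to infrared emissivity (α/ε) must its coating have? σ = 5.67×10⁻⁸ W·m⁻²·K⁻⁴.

α/ε ≈ 0.0939

Balance: αS·A = εσ·1A·T⁴ ⇒ α/ε = σT⁴/S.
α/ε = 5.67×10⁻⁸·(221)⁴/1440 = 5.67×10⁻⁸·2.385×10⁹/1440.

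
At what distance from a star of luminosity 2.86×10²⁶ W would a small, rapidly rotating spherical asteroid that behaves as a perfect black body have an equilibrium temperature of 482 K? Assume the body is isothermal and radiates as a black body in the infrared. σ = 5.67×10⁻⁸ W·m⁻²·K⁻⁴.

For an isothermal black-emitting sphere, (1−a)S·πr² = σ·4πr²·T⁴ ⇒ S = 4σT⁴/(1−a).
S = 4·5.67×10⁻⁸·(482)⁴/1.00 = 12240 W/m².
Flux falls as S = L/(4πd²), so d = √(L/(4πS)) = √(2.86×10²⁶/(4π·12240)).

d ≈ 4.31×10¹⁰ m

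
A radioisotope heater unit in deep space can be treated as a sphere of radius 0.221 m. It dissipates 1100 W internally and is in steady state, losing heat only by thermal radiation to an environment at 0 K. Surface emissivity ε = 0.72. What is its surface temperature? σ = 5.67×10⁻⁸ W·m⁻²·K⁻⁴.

Steady state: internal power = radiated power, P = εσA T⁴.
Radiating area A = 4πr² = 0.6138 m².
T⁴ = P/(εσA) = 1100/(0.72·5.67×10⁻⁸·0.6138) = 4.390×10¹⁰ K⁴.
T = (4.390×10¹⁰)^(1/4).

T ≈ 458 K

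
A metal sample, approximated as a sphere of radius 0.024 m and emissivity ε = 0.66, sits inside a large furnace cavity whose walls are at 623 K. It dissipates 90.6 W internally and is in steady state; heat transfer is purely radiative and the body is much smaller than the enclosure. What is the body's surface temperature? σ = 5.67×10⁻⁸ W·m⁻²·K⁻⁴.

T ≈ 835 K

For a small grey body in a large enclosure, net radiated power = εσA(T⁴ − T_w⁴).
Steady state: P = εσA(T⁴ − T_w⁴) with A = 4πr² = 0.007238 m².
T⁴ = P/(εσA) + T_w⁴ = 90.6/(0.66·5.67×10⁻⁸·0.007238) + (623)⁴
    = 3.345×10¹¹ + 1.506×10¹¹ = 4.851×10¹¹ K⁴.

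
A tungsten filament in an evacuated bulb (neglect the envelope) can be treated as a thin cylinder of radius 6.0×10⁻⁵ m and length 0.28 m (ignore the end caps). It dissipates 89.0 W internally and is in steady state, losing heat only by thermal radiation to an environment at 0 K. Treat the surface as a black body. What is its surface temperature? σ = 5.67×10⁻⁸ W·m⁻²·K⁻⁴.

Steady state: internal power = radiated power, P = εσA T⁴.
Radiating area A = 2πrL = 1.056×10⁻⁴ m².
T⁴ = P/(εσA) = 89.0/(1.0·5.67×10⁻⁸·1.056×10⁻⁴) = 1.487×10¹³ K⁴.
T = (1.487×10¹³)^(1/4).

T ≈ 1960 K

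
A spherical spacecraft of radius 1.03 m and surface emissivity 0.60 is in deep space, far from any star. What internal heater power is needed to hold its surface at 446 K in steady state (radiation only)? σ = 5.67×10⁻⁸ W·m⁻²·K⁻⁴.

P ≈ 17900 W

P = εσ·4πr²·T⁴.
4πr² = 13.33 m²; T⁴ = 3.957×10¹⁰ K⁴.
P = 0.60·5.67×10⁻⁸·13.33·3.957×10¹⁰.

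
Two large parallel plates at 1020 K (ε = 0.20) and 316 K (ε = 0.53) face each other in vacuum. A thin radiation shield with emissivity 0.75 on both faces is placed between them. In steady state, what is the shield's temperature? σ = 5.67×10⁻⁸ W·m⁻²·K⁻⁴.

T_s ≈ 755 K

In steady state the net flux on the hot side equals that on the cold side.
σ(T₁⁴−T_s⁴)/D₁ = σ(T_s⁴−T₂⁴)/D₂, with D₁ = 1/ε₁+1/ε_s−1 = 5.333, D₂ = 1/ε_s+1/ε₂−1 = 2.220.
Solve for T_s⁴: T_s⁴ = (D₂·T₁⁴ + D₁·T₂⁴)/(D₁+D₂) = 3.252×10¹¹ K⁴.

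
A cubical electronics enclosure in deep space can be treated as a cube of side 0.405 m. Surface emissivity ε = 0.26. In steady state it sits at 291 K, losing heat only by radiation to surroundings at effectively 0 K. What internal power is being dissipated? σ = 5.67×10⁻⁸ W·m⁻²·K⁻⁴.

P ≈ 104 W

Steady state: P = εσA T⁴.
A = 6L² = 0.9842 m²; T⁴ = (291)⁴ = 7.171×10⁹ K⁴.
P = 0.26 × 5.67×10⁻⁸ × 0.9842 × 7.171×10⁹.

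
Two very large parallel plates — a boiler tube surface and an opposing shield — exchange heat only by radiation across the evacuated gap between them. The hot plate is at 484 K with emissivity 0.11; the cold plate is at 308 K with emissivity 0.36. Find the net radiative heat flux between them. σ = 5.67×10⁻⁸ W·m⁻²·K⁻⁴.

For two infinite grey parallel plates, q = σ(T₁⁴ − T₂⁴)/(1/ε₁ + 1/ε₂ − 1).
T₁⁴ − T₂⁴ = 5.488×10¹⁰ − 8.999×10⁹ = 4.588×10¹⁰ K⁴.
1/ε₁ + 1/ε₂ − 1 = 9.091 + 2.778 − 1 = 10.87.
q = 5.67×10⁻⁸ × 4.588×10¹⁰ / 10.87.

q ≈ 239 W/m²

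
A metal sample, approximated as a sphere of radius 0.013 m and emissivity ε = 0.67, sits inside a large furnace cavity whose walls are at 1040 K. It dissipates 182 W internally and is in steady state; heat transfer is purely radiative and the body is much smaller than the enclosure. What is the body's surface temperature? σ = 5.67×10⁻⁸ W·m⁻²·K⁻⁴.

For a small grey body in a large enclosure, net radiated power = εσA(T⁴ − T_w⁴).
Steady state: P = εσA(T⁴ − T_w⁴) with A = 4πr² = 0.002124 m².
T⁴ = P/(εσA) + T_w⁴ = 182/(0.67·5.67×10⁻⁸·0.002124) + (1040)⁴
    = 2.256×10¹² + 1.170×10¹² = 3.426×10¹² K⁴.

T ≈ 1360 K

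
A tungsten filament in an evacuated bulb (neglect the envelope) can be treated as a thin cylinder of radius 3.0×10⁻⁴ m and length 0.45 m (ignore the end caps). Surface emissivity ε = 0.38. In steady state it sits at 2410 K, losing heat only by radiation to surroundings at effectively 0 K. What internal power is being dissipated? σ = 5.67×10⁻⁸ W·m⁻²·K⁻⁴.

Steady state: P = εσA T⁴.
A = 2πrL = 8.482×10⁻⁴ m²; T⁴ = (2410)⁴ = 3.373×10¹³ K⁴.
P = 0.38 × 5.67×10⁻⁸ × 8.482×10⁻⁴ × 3.373×10¹³.

P ≈ 617 W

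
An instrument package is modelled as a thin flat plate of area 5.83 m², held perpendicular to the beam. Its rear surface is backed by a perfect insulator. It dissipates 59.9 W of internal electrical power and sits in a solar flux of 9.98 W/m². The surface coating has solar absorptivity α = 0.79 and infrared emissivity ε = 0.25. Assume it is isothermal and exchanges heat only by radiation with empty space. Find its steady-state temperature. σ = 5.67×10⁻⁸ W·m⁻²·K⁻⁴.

T ≈ 189 K

At steady state, absorbed solar power + internal power = radiated power.
Absorbed: α·S·A_cross = 0.79·9.98·5.830 = 45.96 W (cross-section A).
Total input = 45.96 + 59.9 = 105.9 W.
Radiated: εσ·A_surf·T⁴ with A_surf = A = 5.830 m².
T⁴ = 105.9/(0.25·5.67×10⁻⁸·5.830) = 1.281×10⁹ K⁴.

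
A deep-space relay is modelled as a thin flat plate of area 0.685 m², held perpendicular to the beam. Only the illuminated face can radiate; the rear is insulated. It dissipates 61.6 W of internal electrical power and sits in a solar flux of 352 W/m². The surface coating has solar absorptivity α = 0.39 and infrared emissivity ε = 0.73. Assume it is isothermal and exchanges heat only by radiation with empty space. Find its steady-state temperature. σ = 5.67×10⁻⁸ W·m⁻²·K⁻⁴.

T ≈ 272 K

At steady state, absorbed solar power + internal power = radiated power.
Absorbed: α·S·A_cross = 0.39·352·0.6850 = 94.04 W (cross-section A).
Total input = 94.04 + 61.6 = 155.6 W.
Radiated: εσ·A_surf·T⁴ with A_surf = A = 0.6850 m².
T⁴ = 155.6/(0.73·5.67×10⁻⁸·0.6850) = 5.489×10⁹ K⁴.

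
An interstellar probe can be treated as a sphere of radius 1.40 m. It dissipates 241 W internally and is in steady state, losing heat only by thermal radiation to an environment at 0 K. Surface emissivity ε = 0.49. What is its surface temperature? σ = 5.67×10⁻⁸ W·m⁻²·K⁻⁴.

Steady state: internal power = radiated power, P = εσA T⁴.
Radiating area A = 4πr² = 24.63 m².
T⁴ = P/(εσA) = 241/(0.49·5.67×10⁻⁸·24.63) = 3.522×10⁸ K⁴.
T = (3.522×10⁸)^(1/4).

T ≈ 137 K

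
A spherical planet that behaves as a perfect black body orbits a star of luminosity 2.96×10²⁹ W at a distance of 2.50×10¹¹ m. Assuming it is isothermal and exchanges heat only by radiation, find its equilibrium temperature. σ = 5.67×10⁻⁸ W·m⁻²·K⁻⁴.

First find the stellar flux at distance d: S = L/(4πd²) = 2.96×10²⁹/(4π·(2.50×10¹¹)²) = 3.769×10⁵ W/m².
For an isothermal sphere, absorbed (1−a)S·πr² = emitted σ·4πr²·T⁴, so T⁴ = (1−a)S/(4σ).
T⁴ = 1.00·3.769×10⁵/(4·5.67×10⁻⁸) = 1.662×10¹² K⁴.

T ≈ 1140 K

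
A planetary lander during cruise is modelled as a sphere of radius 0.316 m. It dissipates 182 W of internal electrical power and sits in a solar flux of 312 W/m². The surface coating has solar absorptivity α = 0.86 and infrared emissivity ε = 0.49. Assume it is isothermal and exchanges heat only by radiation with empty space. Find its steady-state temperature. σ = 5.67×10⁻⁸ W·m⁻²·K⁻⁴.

At steady state, absorbed solar power + internal power = radiated power.
Absorbed: α·S·A_cross = 0.86·312·0.3137 = 84.17 W (cross-section πr²).
Total input = 84.17 + 182 = 266.2 W.
Radiated: εσ·A_surf·T⁴ with A_surf = 4πr² = 1.255 m².
T⁴ = 266.2/(0.49·5.67×10⁻⁸·1.255) = 7.635×10⁹ K⁴.

T ≈ 296 K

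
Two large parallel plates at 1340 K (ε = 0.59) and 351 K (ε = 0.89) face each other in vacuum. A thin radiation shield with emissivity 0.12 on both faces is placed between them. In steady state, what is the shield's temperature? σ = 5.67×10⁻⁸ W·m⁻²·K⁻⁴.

T_s ≈ 1120 K

In steady state the net flux on the hot side equals that on the cold side.
σ(T₁⁴−T_s⁴)/D₁ = σ(T_s⁴−T₂⁴)/D₂, with D₁ = 1/ε₁+1/ε_s−1 = 9.028, D₂ = 1/ε_s+1/ε₂−1 = 8.457.
Solve for T_s⁴: T_s⁴ = (D₂·T₁⁴ + D₁·T₂⁴)/(D₁+D₂) = 1.567×10¹² K⁴.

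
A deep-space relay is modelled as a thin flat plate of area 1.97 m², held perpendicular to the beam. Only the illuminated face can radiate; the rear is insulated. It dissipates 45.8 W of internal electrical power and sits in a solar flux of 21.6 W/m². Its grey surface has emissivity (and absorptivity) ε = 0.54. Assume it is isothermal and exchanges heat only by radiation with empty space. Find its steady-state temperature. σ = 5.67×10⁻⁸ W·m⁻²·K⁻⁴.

T ≈ 184 K

At steady state, absorbed solar power + internal power = radiated power.
Absorbed: α·S·A_cross = 0.54·21.6·1.970 = 22.98 W (cross-section A).
Total input = 22.98 + 45.8 = 68.78 W.
Radiated: εσ·A_surf·T⁴ with A_surf = A = 1.970 m².
T⁴ = 68.78/(0.54·5.67×10⁻⁸·1.970) = 1.140×10⁹ K⁴.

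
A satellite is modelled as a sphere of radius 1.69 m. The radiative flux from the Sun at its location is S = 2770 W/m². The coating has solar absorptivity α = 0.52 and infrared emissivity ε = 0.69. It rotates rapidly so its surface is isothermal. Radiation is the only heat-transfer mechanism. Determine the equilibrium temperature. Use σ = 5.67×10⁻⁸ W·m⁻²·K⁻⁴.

At equilibrium, absorbed power = emitted power.
Absorbing cross-section = πr² = 8.973 m²; emitting surface = 4πr² = 35.89 m² (ratio 4).
αS·A_cross = εσ·A_surf·T⁴  ⇒  T⁴ = αS/(ε·4σ).
T⁴ = 0.520·2770/(0.69·4·5.67×10⁻⁸) = 9.204×10⁹ K⁴.
T = (9.204×10⁹)^(1/4).

T ≈ 310 K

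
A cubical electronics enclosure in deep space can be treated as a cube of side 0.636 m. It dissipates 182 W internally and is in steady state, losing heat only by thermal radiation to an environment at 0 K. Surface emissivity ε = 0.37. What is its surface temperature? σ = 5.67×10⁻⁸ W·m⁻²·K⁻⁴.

T ≈ 245 K

Steady state: internal power = radiated power, P = εσA T⁴.
Radiating area A = 6L² = 2.427 m².
T⁴ = P/(εσA) = 182/(0.37·5.67×10⁻⁸·2.427) = 3.575×10⁹ K⁴.
T = (3.575×10⁹)^(1/4).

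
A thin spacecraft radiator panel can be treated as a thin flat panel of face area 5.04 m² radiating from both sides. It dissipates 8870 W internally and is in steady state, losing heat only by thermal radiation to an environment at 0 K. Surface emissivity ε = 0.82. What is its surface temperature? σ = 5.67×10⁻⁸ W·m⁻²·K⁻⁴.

Steady state: internal power = radiated power, P = εσA T⁴.
Radiating area A = 2·5.04 = 10.08 m².
T⁴ = P/(εσA) = 8870/(0.82·5.67×10⁻⁸·10.08) = 1.893×10¹⁰ K⁴.
T = (1.893×10¹⁰)^(1/4).

T ≈ 371 K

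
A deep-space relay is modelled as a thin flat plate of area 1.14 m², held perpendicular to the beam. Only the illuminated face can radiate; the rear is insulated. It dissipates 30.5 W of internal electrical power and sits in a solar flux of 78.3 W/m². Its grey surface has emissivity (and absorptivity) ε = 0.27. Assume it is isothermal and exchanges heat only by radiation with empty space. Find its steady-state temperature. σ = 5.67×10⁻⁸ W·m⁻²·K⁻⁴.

T ≈ 237 K

At steady state, absorbed solar power + internal power = radiated power.
Absorbed: α·S·A_cross = 0.27·78.3·1.140 = 24.10 W (cross-section A).
Total input = 24.10 + 30.5 = 54.60 W.
Radiated: εσ·A_surf·T⁴ with A_surf = A = 1.140 m².
T⁴ = 54.60/(0.27·5.67×10⁻⁸·1.140) = 3.129×10⁹ K⁴.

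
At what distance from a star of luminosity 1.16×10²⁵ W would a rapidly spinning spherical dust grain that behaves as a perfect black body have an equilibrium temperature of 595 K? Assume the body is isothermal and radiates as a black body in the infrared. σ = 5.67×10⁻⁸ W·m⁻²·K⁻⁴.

d ≈ 5.70×10⁹ m

For an isothermal black-emitting sphere, (1−a)S·πr² = σ·4πr²·T⁴ ⇒ S = 4σT⁴/(1−a).
S = 4·5.67×10⁻⁸·(595)⁴/1.00 = 28430 W/m².
Flux falls as S = L/(4πd²), so d = √(L/(4πS)) = √(1.16×10²⁵/(4π·28430)).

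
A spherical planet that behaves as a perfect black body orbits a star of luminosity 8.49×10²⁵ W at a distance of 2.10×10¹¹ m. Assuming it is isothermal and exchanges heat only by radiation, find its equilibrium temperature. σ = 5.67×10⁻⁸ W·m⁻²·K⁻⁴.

T ≈ 161 K

First find the stellar flux at distance d: S = L/(4πd²) = 8.49×10²⁵/(4π·(2.10×10¹¹)²) = 153.2 W/m².
For an isothermal sphere, absorbed (1−a)S·πr² = emitted σ·4πr²·T⁴, so T⁴ = (1−a)S/(4σ).
T⁴ = 1.00·153.2/(4·5.67×10⁻⁸) = 6.755×10⁸ K⁴.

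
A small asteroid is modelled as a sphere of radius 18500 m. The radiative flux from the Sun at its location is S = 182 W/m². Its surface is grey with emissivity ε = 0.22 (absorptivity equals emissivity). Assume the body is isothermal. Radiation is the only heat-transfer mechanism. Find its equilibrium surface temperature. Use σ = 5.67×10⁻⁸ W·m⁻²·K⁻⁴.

At equilibrium, absorbed power = emitted power.
Absorbing cross-section = πr² = 1.075×10⁹ m²; emitting surface = 4πr² = 4.301×10⁹ m² (ratio 4).
εS·A_cross = εσ·A_surf·T⁴  ⇒  T⁴ = S/(4σ)   (ε cancels).
T⁴ = 182/(4·5.67×10⁻⁸) = 8.025×10⁸ K⁴.
T = (8.025×10⁸)^(1/4).

T ≈ 168 K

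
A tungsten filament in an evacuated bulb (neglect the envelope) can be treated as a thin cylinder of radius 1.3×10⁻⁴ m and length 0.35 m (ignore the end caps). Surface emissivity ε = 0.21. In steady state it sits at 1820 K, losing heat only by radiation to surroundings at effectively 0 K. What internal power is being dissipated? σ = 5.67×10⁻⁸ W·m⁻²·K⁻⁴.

P ≈ 37.3 W

Steady state: P = εσA T⁴.
A = 2πrL = 2.859×10⁻⁴ m²; T⁴ = (1820)⁴ = 1.097×10¹³ K⁴.
P = 0.21 × 5.67×10⁻⁸ × 2.859×10⁻⁴ × 1.097×10¹³.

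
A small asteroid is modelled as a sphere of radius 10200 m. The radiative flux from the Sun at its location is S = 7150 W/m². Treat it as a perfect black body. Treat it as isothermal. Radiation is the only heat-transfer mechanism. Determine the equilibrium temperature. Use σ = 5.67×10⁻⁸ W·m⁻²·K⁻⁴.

At equilibrium, absorbed power = emitted power.
Absorbing cross-section = πr² = 3.269×10⁸ m²; emitting surface = 4πr² = 1.307×10⁹ m² (ratio 4).
S·A_cross = εσ·A_surf·T⁴  ⇒  T⁴ = S/(4σ).
T⁴ = 1.00·7150/(4·5.67×10⁻⁸) = 3.153×10¹⁰ K⁴.
T = (3.153×10¹⁰)^(1/4).

T ≈ 421 K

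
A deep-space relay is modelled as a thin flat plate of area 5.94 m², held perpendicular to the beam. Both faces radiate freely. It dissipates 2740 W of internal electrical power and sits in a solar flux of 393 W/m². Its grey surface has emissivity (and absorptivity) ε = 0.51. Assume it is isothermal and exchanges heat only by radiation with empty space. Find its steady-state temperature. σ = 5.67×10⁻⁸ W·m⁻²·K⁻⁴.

At steady state, absorbed solar power + internal power = radiated power.
Absorbed: α·S·A_cross = 0.51·393·5.940 = 1191 W (cross-section A).
Total input = 1191 + 2740 = 3931 W.
Radiated: εσ·A_surf·T⁴ with A_surf = 2A = 11.88 m².
T⁴ = 3931/(0.51·5.67×10⁻⁸·11.88) = 1.144×10¹⁰ K⁴.

T ≈ 327 K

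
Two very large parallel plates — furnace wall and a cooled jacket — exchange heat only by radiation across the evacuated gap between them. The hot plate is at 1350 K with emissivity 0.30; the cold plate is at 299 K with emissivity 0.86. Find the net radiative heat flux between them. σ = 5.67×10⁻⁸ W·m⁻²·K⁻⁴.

For two infinite grey parallel plates, q = σ(T₁⁴ − T₂⁴)/(1/ε₁ + 1/ε₂ − 1).
T₁⁴ − T₂⁴ = 3.322×10¹² − 7.993×10⁹ = 3.314×10¹² K⁴.
1/ε₁ + 1/ε₂ − 1 = 3.333 + 1.163 − 1 = 3.496.
q = 5.67×10⁻⁸ × 3.314×10¹² / 3.496.

q ≈ 53700 W/m²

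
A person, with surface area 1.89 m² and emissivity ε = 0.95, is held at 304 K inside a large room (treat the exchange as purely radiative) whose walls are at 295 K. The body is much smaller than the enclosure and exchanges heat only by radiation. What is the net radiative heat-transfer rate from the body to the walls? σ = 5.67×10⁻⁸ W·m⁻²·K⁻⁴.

P_net ≈ 98.5 W

For a small grey body in a large enclosure: P_net = εσA(T_body⁴ − T_wall⁴).
A = 1.89 m²; T_body⁴ − T_wall⁴ = 8.541×10⁹ − 7.573×10⁹ = 9.674×10⁸ K⁴.
|P_net| = 0.95·5.67×10⁻⁸·1.890·9.674×10⁸.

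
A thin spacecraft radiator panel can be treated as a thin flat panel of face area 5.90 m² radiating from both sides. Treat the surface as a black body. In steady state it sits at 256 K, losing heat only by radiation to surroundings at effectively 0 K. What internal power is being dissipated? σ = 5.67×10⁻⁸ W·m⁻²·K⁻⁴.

P ≈ 2870 W

Steady state: P = εσA T⁴.
A = 2·5.90 = 11.80 m²; T⁴ = (256)⁴ = 4.295×10⁹ K⁴.
P = 1.0 × 5.67×10⁻⁸ × 11.80 × 4.295×10⁹.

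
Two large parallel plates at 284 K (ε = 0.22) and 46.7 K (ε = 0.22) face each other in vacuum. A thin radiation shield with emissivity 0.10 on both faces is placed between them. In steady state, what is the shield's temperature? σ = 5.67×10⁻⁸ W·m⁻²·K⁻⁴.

T_s ≈ 239 K

In steady state the net flux on the hot side equals that on the cold side.
σ(T₁⁴−T_s⁴)/D₁ = σ(T_s⁴−T₂⁴)/D₂, with D₁ = 1/ε₁+1/ε_s−1 = 13.55, D₂ = 1/ε_s+1/ε₂−1 = 13.55.
Solve for T_s⁴: T_s⁴ = (D₂·T₁⁴ + D₁·T₂⁴)/(D₁+D₂) = 3.255×10⁹ K⁴.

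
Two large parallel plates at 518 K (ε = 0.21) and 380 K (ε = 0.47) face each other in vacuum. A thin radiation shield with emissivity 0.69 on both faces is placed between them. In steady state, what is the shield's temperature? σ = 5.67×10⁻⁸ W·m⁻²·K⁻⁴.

T_s ≈ 441 K

In steady state the net flux on the hot side equals that on the cold side.
σ(T₁⁴−T_s⁴)/D₁ = σ(T_s⁴−T₂⁴)/D₂, with D₁ = 1/ε₁+1/ε_s−1 = 5.211, D₂ = 1/ε_s+1/ε₂−1 = 2.577.
Solve for T_s⁴: T_s⁴ = (D₂·T₁⁴ + D₁·T₂⁴)/(D₁+D₂) = 3.777×10¹⁰ K⁴.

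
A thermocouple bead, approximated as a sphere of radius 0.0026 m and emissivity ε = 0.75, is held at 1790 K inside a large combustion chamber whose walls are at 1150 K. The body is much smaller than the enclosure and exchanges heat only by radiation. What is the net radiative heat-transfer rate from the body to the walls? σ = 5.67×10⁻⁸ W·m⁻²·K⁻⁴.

For a small grey body in a large enclosure: P_net = εσA(T_body⁴ − T_wall⁴).
A = 4πr² = 8.495×10⁻⁵ m²; T_body⁴ − T_wall⁴ = 1.027×10¹³ − 1.749×10¹² = 8.517×10¹² K⁴.
|P_net| = 0.75·5.67×10⁻⁸·8.495×10⁻⁵·8.517×10¹².

P_net ≈ 30.8 W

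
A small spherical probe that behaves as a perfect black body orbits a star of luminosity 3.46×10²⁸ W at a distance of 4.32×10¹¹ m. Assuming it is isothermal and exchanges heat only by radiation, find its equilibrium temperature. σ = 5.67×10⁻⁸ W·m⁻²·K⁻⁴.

T ≈ 505 K

First find the stellar flux at distance d: S = L/(4πd²) = 3.46×10²⁸/(4π·(4.32×10¹¹)²) = 14750 W/m².
For an isothermal sphere, absorbed (1−a)S·πr² = emitted σ·4πr²·T⁴, so T⁴ = (1−a)S/(4σ).
T⁴ = 1.00·14750/(4·5.67×10⁻⁸) = 6.505×10¹⁰ K⁴.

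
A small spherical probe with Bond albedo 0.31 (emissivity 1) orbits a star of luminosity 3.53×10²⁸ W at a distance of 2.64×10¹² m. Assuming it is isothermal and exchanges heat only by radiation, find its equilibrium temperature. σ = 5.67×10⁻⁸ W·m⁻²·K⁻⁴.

First find the stellar flux at distance d: S = L/(4πd²) = 3.53×10²⁸/(4π·(2.64×10¹²)²) = 403.0 W/m².
For an isothermal sphere, absorbed (1−a)S·πr² = emitted σ·4πr²·T⁴, so T⁴ = (1−a)S/(4σ).
T⁴ = 0.690·403.0/(4·5.67×10⁻⁸) = 1.226×10⁹ K⁴.

T ≈ 187 K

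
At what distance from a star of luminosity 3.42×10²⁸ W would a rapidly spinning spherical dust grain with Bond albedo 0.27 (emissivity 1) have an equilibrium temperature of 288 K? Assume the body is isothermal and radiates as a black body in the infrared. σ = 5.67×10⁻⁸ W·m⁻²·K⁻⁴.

For an isothermal black-emitting sphere, (1−a)S·πr² = σ·4πr²·T⁴ ⇒ S = 4σT⁴/(1−a).
S = 4·5.67×10⁻⁸·(288)⁴/0.730 = 2137 W/m².
Flux falls as S = L/(4πd²), so d = √(L/(4πS)) = √(3.42×10²⁸/(4π·2137)).

d ≈ 1.13×10¹² m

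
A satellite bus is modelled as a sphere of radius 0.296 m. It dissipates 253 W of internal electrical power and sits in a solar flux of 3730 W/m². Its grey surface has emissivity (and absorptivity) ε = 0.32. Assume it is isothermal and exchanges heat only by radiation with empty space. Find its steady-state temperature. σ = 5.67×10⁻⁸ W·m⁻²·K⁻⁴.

T ≈ 413 K

At steady state, absorbed solar power + internal power = radiated power.
Absorbed: α·S·A_cross = 0.32·3730·0.2753 = 328.5 W (cross-section πr²).
Total input = 328.5 + 253 = 581.5 W.
Radiated: εσ·A_surf·T⁴ with A_surf = 4πr² = 1.101 m².
T⁴ = 581.5/(0.32·5.67×10⁻⁸·1.101) = 2.911×10¹⁰ K⁴.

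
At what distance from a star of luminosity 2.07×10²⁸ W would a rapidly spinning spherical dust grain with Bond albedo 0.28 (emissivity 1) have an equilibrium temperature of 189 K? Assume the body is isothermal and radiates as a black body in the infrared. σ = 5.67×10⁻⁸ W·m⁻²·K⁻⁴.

For an isothermal black-emitting sphere, (1−a)S·πr² = σ·4πr²·T⁴ ⇒ S = 4σT⁴/(1−a).
S = 4·5.67×10⁻⁸·(189)⁴/0.720 = 401.9 W/m².
Flux falls as S = L/(4πd²), so d = √(L/(4πS)) = √(2.07×10²⁸/(4π·401.9)).

d ≈ 2.02×10¹² m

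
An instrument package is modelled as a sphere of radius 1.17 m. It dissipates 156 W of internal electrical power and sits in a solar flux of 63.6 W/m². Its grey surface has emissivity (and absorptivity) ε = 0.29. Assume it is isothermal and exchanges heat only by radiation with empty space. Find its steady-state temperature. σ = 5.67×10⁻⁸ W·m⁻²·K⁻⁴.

T ≈ 170 K

At steady state, absorbed solar power + internal power = radiated power.
Absorbed: α·S·A_cross = 0.29·63.6·4.301 = 79.32 W (cross-section πr²).
Total input = 79.32 + 156 = 235.3 W.
Radiated: εσ·A_surf·T⁴ with A_surf = 4πr² = 17.20 m².
T⁴ = 235.3/(0.29·5.67×10⁻⁸·17.20) = 8.319×10⁸ K⁴.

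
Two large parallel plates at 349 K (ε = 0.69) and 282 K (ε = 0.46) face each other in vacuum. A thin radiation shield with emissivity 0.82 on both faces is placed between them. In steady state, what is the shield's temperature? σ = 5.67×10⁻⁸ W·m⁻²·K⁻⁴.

In steady state the net flux on the hot side equals that on the cold side.
σ(T₁⁴−T_s⁴)/D₁ = σ(T_s⁴−T₂⁴)/D₂, with D₁ = 1/ε₁+1/ε_s−1 = 1.669, D₂ = 1/ε_s+1/ε₂−1 = 2.393.
Solve for T_s⁴: T_s⁴ = (D₂·T₁⁴ + D₁·T₂⁴)/(D₁+D₂) = 1.134×10¹⁰ K⁴.

T_s ≈ 326 K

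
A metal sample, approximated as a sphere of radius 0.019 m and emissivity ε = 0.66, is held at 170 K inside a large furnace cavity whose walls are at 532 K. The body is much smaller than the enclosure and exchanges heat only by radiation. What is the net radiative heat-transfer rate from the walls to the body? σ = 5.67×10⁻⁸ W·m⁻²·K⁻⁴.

For a small grey body in a large enclosure: P_net = εσA(T_body⁴ − T_wall⁴).
A = 4πr² = 0.004536 m²; T_body⁴ − T_wall⁴ = 8.352×10⁸ − 8.010×10¹⁰ = -7.927×10¹⁰ K⁴.
|P_net| = 0.66·5.67×10⁻⁸·0.004536·7.927×10¹⁰.

P_net ≈ 13.5 W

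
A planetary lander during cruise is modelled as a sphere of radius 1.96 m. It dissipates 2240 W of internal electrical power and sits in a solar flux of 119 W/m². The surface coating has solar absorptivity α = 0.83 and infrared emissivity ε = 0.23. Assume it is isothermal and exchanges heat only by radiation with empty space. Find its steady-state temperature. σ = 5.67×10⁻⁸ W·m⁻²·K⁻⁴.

T ≈ 272 K

At steady state, absorbed solar power + internal power = radiated power.
Absorbed: α·S·A_cross = 0.83·119·12.07 = 1192 W (cross-section πr²).
Total input = 1192 + 2240 = 3432 W.
Radiated: εσ·A_surf·T⁴ with A_surf = 4πr² = 48.27 m².
T⁴ = 3432/(0.23·5.67×10⁻⁸·48.27) = 5.452×10⁹ K⁴.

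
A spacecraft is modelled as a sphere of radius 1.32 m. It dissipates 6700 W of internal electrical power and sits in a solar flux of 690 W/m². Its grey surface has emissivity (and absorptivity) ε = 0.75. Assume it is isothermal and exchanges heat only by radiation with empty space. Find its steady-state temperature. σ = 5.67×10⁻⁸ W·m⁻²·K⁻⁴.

T ≈ 318 K

At steady state, absorbed solar power + internal power = radiated power.
Absorbed: α·S·A_cross = 0.75·690·5.474 = 2833 W (cross-section πr²).
Total input = 2833 + 6700 = 9533 W.
Radiated: εσ·A_surf·T⁴ with A_surf = 4πr² = 21.90 m².
T⁴ = 9533/(0.75·5.67×10⁻⁸·21.90) = 1.024×10¹⁰ K⁴.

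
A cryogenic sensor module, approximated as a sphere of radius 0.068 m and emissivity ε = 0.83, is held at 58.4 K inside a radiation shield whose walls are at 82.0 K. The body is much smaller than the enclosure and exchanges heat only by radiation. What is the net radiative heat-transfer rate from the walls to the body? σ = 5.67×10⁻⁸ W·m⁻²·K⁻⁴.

P_net ≈ 0.0918 W

For a small grey body in a large enclosure: P_net = εσA(T_body⁴ − T_wall⁴).
A = 4πr² = 0.05811 m²; T_body⁴ − T_wall⁴ = 1.163×10⁷ − 4.521×10⁷ = -3.358×10⁷ K⁴.
|P_net| = 0.83·5.67×10⁻⁸·0.05811·3.358×10⁷.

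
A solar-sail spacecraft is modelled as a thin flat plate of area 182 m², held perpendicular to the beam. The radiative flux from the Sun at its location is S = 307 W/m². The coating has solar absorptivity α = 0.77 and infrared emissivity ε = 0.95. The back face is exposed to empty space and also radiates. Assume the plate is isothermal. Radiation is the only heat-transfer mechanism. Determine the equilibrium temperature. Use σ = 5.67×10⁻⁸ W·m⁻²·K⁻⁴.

At equilibrium, absorbed power = emitted power.
Absorbing cross-section = A = 182.0 m²; emitting surface = 2A = 364.0 m² (ratio 2).
αS·A_cross = εσ·A_surf·T⁴  ⇒  T⁴ = αS/(ε·2σ).
T⁴ = 0.770·307/(0.95·2·5.67×10⁻⁸) = 2.194×10⁹ K⁴.
T = (2.194×10⁹)^(1/4).

T ≈ 216 K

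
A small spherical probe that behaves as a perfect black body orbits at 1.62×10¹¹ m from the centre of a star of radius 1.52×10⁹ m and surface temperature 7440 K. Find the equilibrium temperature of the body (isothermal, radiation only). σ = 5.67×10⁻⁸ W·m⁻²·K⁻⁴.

The star's surface emits σT_*⁴; at distance d the flux is S = σT_*⁴(R_*/d)².
S = 5.67×10⁻⁸·(7440)⁴·(1.52×10⁹/1.62×10¹¹)² = 15290 W/m².
For an isothermal sphere T⁴ = (1−a)S/(4σ) = 6.744×10¹⁰ K⁴.

T ≈ 510 K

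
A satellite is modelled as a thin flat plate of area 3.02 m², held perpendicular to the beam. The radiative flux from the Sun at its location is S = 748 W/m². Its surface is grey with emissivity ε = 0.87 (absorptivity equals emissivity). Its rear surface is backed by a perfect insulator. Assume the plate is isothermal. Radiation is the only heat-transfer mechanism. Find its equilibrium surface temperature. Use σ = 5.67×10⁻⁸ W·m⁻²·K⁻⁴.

T ≈ 339 K

At equilibrium, absorbed power = emitted power.
Absorbing cross-section = A = 3.020 m²; emitting surface = A = 3.020 m² (ratio 1).
εS·A_cross = εσ·A_surf·T⁴  ⇒  T⁴ = S/(1σ)   (ε cancels).
T⁴ = 748/(1·5.67×10⁻⁸) = 1.319×10¹⁰ K⁴.
T = (1.319×10¹⁰)^(1/4).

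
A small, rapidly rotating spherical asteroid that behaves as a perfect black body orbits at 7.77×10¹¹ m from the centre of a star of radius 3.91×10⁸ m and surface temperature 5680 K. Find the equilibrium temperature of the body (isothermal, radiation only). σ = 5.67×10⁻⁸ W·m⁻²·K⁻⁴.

The star's surface emits σT_*⁴; at distance d the flux is S = σT_*⁴(R_*/d)².
S = 5.67×10⁻⁸·(5680)⁴·(3.91×10⁸/7.77×10¹¹)² = 14.94 W/m².
For an isothermal sphere T⁴ = (1−a)S/(4σ) = 6.589×10⁷ K⁴.

T ≈ 90.1 K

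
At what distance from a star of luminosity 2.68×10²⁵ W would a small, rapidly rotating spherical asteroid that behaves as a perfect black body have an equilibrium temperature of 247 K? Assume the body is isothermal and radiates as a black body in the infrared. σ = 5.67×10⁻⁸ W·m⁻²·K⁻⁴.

d ≈ 5.03×10¹⁰ m

For an isothermal black-emitting sphere, (1−a)S·πr² = σ·4πr²·T⁴ ⇒ S = 4σT⁴/(1−a).
S = 4·5.67×10⁻⁸·(247)⁴/1.00 = 844.2 W/m².
Flux falls as S = L/(4πd²), so d = √(L/(4πS)) = √(2.68×10²⁵/(4π·844.2)).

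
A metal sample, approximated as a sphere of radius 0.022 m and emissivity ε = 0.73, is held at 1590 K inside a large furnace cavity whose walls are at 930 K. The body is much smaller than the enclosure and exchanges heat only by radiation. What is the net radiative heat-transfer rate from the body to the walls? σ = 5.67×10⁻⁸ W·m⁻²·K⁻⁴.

For a small grey body in a large enclosure: P_net = εσA(T_body⁴ − T_wall⁴).
A = 4πr² = 0.006082 m²; T_body⁴ − T_wall⁴ = 6.391×10¹² − 7.481×10¹¹ = 5.643×10¹² K⁴.
|P_net| = 0.73·5.67×10⁻⁸·0.006082·5.643×10¹².

P_net ≈ 1420 W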